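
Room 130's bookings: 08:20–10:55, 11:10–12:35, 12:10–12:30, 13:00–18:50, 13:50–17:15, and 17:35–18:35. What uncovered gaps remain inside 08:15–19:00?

Covered (merged): 08:20-10:55, 11:10-12:35, 13:00-18:50.
Gaps within 08:15-19:00: 08:15-08:20, 10:55-11:10, 12:35-13:00, 18:50-19:00.

08:15-08:20, 10:55-11:10, 12:35-13:00, 18:50-19:00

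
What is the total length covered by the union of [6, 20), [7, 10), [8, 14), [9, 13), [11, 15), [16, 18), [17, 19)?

14

Merged: [6, 20).
Length: 14.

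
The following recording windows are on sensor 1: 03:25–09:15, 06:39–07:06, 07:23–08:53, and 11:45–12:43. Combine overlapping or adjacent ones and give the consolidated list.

03:25–09:15, 11:45–12:43

06:39–07:06 overlaps/touches 03:25–09:15 → extend to 03:25–09:15.
07:23–08:53 overlaps/touches 03:25–09:15 → extend to 03:25–09:15.
11:45–12:43 is disjoint → start new block.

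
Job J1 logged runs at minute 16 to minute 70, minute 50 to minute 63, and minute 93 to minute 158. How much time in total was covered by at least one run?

Merged: minute 16 to minute 70, minute 93 to minute 158.
Lengths: 54 minutes + 65 minutes = 119 minutes.

119 minutes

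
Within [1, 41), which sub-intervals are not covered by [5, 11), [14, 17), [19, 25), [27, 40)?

[1, 5) ∪ [11, 14) ∪ [17, 19) ∪ [25, 27) ∪ [40, 41)

Covered (merged): [5, 11), [14, 17), [19, 25), [27, 40).
Uncovered inside [1, 41): [1, 5), [11, 14), [17, 19), [25, 27), [40, 41).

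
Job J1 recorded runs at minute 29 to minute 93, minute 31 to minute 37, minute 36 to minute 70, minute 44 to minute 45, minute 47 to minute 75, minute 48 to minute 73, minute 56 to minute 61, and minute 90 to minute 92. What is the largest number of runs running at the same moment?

5

Sweep endpoints in order; track running count of active intervals.
Peak of 5 reached at minute 56.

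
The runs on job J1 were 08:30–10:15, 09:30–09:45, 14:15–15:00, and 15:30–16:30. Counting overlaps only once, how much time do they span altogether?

3 h 30 min

Merged: 08:30–10:15, 14:15–15:00, 15:30–16:30.
Lengths: 1 h 45 min + 45 min + 1 h = 3 h 30 min.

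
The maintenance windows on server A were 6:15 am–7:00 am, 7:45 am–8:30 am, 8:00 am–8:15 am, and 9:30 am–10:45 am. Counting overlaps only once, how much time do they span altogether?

2 h 45 min

Merged: 6:15 am–7:00 am, 7:45 am–8:30 am, 9:30 am–10:45 am.
Lengths: 45 min + 45 min + 1 h 15 min = 2 h 45 min.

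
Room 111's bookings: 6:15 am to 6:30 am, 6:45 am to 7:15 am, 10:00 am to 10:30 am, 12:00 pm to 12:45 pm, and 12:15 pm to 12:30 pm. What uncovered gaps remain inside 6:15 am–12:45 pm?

The merged coverage is 6:15 am-6:30 am, 6:45 am-7:15 am, 10:00 am-10:30 am, 12:00 pm-12:45 pm.
Gaps within 6:15 am-12:45 pm: 6:30 am-6:45 am, 7:15 am-10:00 am, 10:30 am-12:00 pm.

6:30 am-6:45 am, 7:15 am-10:00 am, 10:30 am-12:00 pm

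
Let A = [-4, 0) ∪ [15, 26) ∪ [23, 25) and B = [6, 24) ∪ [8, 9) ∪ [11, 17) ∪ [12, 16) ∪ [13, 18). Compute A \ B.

First set merges to [-4, 0), [15, 26).
Second set merges to [6, 24).
[-4, 0): no B overlap → unchanged.
[15, 26) minus B → [24, 26).

[-4, 0) ∪ [24, 26)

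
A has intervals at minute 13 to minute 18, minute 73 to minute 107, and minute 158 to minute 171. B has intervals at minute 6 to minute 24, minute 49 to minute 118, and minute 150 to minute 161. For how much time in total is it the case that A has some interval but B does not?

A \ B = minute 161 to minute 171.
Total: 10 minutes.

10 minutes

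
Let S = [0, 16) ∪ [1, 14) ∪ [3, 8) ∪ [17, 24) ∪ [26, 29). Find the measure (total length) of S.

Merged: [0, 16), [17, 24), [26, 29).
Lengths: 16 + 7 + 3 = 26.

26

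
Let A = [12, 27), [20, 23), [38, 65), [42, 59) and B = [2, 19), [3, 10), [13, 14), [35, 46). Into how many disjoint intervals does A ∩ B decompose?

Merge the first list: [12, 27), [38, 65).
Merge the second list: [2, 19), [35, 46).
A ∩ B = [12, 19), [38, 46).
That is 2 disjoint pieces.

2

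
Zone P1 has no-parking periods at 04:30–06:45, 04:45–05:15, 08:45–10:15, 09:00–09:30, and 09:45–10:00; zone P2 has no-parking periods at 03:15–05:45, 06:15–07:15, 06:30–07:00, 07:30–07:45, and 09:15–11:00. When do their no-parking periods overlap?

04:30–05:45, 06:15–06:45, 09:15–10:15

Merge the first list: 04:30–06:45, 08:45–10:15.
Merge the second list: 03:15–05:45, 06:15–07:15, 07:30–07:45, 09:15–11:00.
04:30–06:45 meets the second set on 04:30–05:45, 06:15–06:45.
08:45–10:15 meets the second set on 09:15–10:15.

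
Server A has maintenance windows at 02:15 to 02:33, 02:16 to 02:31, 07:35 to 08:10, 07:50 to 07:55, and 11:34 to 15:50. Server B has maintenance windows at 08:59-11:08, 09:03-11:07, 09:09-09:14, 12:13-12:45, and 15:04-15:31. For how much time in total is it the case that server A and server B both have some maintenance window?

First set merges to 02:15–02:33, 07:35–08:10, 11:34–15:50.
Second set merges to 08:59–11:08, 12:13–12:45, 15:04–15:31.
A ∩ B = 12:13–12:45, 15:04–15:31.
Total: 32 min + 27 min = 59 min.

59 min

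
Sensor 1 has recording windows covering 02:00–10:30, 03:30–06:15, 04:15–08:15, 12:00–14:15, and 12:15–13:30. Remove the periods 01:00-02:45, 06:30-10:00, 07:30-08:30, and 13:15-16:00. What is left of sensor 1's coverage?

02:45-06:30, 10:00-10:30, 12:00-13:15

Merge the first list: 02:00-10:30, 12:00-14:15.
Merge the second list: 01:00-02:45, 06:30-10:00, 13:15-16:00.
02:00-10:30 minus B → 02:45-06:30, 10:00-10:30.
12:00-14:15 minus B → 12:00-13:15.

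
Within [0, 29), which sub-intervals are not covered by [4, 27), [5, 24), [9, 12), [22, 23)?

Covered (merged): [4, 27).
Complement within [0, 29): [0, 4), [27, 29).

[0, 4) ∪ [27, 29)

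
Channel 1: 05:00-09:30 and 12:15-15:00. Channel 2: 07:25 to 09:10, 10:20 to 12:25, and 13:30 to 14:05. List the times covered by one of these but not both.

Only in the first: 05:00–07:25, 09:10–09:30, 12:25–13:30, 14:05–15:00.
Only in the second: 10:20–12:15.
Together these are the periods covered by exactly one.

05:00–07:25, 09:10–09:30, 10:20–12:15, 12:25–13:30, 14:05–15:00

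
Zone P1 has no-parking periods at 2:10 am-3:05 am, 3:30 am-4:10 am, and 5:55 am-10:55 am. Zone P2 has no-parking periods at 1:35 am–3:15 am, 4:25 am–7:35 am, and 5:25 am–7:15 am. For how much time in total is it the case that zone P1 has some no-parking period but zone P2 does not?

4 h

Second set merges to 1:35 am–3:15 am, 4:25 am–7:35 am.
A \ B = 3:30 am–4:10 am, 7:35 am–10:55 am.
Total: 40 min + 3 h 20 min = 4 h.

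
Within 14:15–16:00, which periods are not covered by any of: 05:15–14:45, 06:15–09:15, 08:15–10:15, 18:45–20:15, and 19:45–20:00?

14:45–16:00

After merging, the occupied span is 05:15–14:45, 18:45–20:15.
Gaps within 14:15–16:00: 14:45–16:00.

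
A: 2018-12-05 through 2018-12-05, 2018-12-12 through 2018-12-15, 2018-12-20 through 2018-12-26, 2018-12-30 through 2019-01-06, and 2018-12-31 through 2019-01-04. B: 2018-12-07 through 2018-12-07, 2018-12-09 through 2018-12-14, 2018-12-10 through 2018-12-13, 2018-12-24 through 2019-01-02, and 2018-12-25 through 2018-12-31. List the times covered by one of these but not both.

A, merged: 2018-12-05 through 2018-12-05, 2018-12-12 through 2018-12-15, 2018-12-20 through 2018-12-26, 2018-12-30 through 2019-01-06.
B, merged: 2018-12-07 through 2018-12-07, 2018-12-09 through 2018-12-14, 2018-12-24 through 2019-01-02.
Only in the first: 2018-12-05 through 2018-12-05, 2018-12-15 through 2018-12-15, 2018-12-20 through 2018-12-23, 2019-01-03 through 2019-01-06.
Only in the second: 2018-12-07 through 2018-12-07, 2018-12-09 through 2018-12-11, 2018-12-27 through 2018-12-29.
Together these are the periods covered by exactly one.

2018-12-05 through 2018-12-05, 2018-12-07 through 2018-12-07, 2018-12-09 through 2018-12-11, 2018-12-15 through 2018-12-15, 2018-12-20 through 2018-12-23, 2018-12-27 through 2018-12-29, 2019-01-03 through 2019-01-06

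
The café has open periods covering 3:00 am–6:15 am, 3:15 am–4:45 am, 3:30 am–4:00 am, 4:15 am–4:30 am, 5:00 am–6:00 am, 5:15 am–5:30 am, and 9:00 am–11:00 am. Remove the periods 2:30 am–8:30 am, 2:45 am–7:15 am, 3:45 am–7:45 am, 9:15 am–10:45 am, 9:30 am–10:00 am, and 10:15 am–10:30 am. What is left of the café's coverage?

9:00 am–9:15 am, 10:45 am–11:00 am

A, merged: 3:00 am–6:15 am, 9:00 am–11:00 am.
B, merged: 2:30 am–8:30 am, 9:15 am–10:45 am.
3:00 am–6:15 am lies entirely inside B → drops out.
9:00 am–11:00 am with B removed leaves 9:00 am–9:15 am, 10:45 am–11:00 am.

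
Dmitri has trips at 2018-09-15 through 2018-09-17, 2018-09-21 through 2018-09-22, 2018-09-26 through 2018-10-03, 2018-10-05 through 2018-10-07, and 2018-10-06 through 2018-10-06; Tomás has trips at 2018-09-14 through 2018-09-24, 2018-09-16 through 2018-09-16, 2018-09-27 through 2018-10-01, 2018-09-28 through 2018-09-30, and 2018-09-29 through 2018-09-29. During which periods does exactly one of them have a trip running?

Merge the first list: 2018-09-15 through 2018-09-17, 2018-09-21 through 2018-09-22, 2018-09-26 through 2018-10-03, 2018-10-05 through 2018-10-07.
Merge the second list: 2018-09-14 through 2018-09-24, 2018-09-27 through 2018-10-01.
Only in the first: 2018-09-26 through 2018-09-26, 2018-10-02 through 2018-10-03, 2018-10-05 through 2018-10-07.
Only in the second: 2018-09-14 through 2018-09-14, 2018-09-18 through 2018-09-20, 2018-09-23 through 2018-09-24.
Together these are the periods covered by exactly one.

2018-09-14 through 2018-09-14, 2018-09-18 through 2018-09-20, 2018-09-23 through 2018-09-24, 2018-09-26 through 2018-09-26, 2018-10-02 through 2018-10-03, 2018-10-05 through 2018-10-07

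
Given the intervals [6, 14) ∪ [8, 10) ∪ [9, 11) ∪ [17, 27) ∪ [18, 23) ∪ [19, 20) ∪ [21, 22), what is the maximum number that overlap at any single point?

3

At 9, 3 of the intervals are simultaneously active.
No point has more.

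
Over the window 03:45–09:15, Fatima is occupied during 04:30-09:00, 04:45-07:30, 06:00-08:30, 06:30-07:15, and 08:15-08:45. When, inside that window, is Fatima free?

The merged coverage is 04:30–09:00.
Gaps within 03:45–09:15: 03:45–04:30, 09:00–09:15.

03:45–04:30, 09:00–09:15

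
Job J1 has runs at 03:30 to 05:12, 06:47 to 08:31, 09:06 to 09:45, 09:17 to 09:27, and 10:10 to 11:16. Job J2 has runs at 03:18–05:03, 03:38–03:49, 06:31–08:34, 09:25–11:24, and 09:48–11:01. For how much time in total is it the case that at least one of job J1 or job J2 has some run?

First set merges to 03:30–05:12, 06:47–08:31, 09:06–09:45, 10:10–11:16.
Second set merges to 03:18–05:03, 06:31–08:34, 09:25–11:24.
A ∪ B = 03:18–05:12, 06:31–08:34, 09:06–11:24.
Total: 1 h 54 min + 2 h 3 min + 2 h 18 min = 6 h 15 min.

6 h 15 min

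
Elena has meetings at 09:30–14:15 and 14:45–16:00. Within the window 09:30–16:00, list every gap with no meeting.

14:15-14:45

After merging, the occupied span is 09:30-14:15, 14:45-16:00.
Gaps within 09:30-16:00: 14:15-14:45.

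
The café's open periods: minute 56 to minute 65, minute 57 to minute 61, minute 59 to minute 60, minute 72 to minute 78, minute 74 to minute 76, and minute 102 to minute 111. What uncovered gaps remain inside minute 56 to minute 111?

minute 65 to minute 72, minute 78 to minute 102

The merged coverage is minute 56 to minute 65, minute 72 to minute 78, minute 102 to minute 111.
Uncovered inside minute 56 to minute 111: minute 65 to minute 72, minute 78 to minute 102.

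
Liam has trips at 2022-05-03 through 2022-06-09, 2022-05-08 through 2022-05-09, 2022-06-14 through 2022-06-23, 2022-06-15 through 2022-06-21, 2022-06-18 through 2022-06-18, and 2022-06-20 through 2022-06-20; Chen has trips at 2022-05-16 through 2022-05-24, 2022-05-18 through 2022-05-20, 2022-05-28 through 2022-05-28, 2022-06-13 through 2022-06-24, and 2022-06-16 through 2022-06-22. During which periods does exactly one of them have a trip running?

2022-05-03 through 2022-05-15, 2022-05-25 through 2022-05-27, 2022-05-29 through 2022-06-09, 2022-06-13 through 2022-06-13, 2022-06-24 through 2022-06-24

A, merged: 2022-05-03 through 2022-06-09, 2022-06-14 through 2022-06-23.
B, merged: 2022-05-16 through 2022-05-24, 2022-05-28 through 2022-05-28, 2022-06-13 through 2022-06-24.
A \ B = 2022-05-03 through 2022-05-15, 2022-05-25 through 2022-05-27, 2022-05-29 through 2022-06-09.
B \ A = 2022-06-13 through 2022-06-13, 2022-06-24 through 2022-06-24.
Union of the two gives the symmetric difference.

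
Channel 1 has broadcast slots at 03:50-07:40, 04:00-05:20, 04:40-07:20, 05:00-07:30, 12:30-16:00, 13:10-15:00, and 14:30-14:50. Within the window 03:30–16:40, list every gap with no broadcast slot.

Covered (merged): 03:50–07:40, 12:30–16:00.
Gaps within 03:30–16:40: 03:30–03:50, 07:40–12:30, 16:00–16:40.

03:30–03:50, 07:40–12:30, 16:00–16:40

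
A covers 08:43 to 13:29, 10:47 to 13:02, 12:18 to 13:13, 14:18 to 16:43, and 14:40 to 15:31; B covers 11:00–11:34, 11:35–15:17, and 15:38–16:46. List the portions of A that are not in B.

Merge the first list: 08:43-13:29, 14:18-16:43.
08:43-13:29 \ B = 08:43-11:00, 11:34-11:35.
14:18-16:43 \ B = 15:17-15:38.

08:43-11:00, 11:34-11:35, 15:17-15:38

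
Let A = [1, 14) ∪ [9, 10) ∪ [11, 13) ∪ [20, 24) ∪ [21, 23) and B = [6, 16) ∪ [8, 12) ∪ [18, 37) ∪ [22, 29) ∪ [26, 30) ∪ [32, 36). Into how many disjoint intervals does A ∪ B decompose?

2

A, merged: [1, 14), [20, 24).
B, merged: [6, 16), [18, 37).
A ∪ B = [1, 16), [18, 37).
That is 2 disjoint pieces.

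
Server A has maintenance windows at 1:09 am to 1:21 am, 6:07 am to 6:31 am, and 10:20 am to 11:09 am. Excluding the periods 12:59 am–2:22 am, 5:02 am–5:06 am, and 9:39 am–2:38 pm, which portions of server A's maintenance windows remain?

6:07 am–6:31 am

1:09 am–1:21 am: fully covered by B → removed.
6:07 am–6:31 am: no B overlap → unchanged.
10:20 am–11:09 am: fully covered by B → removed.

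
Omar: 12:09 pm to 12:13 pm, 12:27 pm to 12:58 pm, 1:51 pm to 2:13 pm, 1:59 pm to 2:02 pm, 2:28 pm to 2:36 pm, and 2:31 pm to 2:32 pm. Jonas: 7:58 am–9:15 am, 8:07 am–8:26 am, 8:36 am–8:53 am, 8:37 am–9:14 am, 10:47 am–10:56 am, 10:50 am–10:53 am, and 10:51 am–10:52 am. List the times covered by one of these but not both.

First set merges to 12:09 pm-12:13 pm, 12:27 pm-12:58 pm, 1:51 pm-2:13 pm, 2:28 pm-2:36 pm.
Second set merges to 7:58 am-9:15 am, 10:47 am-10:56 am.
A \ B = 12:09 pm-12:13 pm, 12:27 pm-12:58 pm, 1:51 pm-2:13 pm, 2:28 pm-2:36 pm.
B \ A = 7:58 am-9:15 am, 10:47 am-10:56 am.
Union of the two gives the symmetric difference.

7:58 am-9:15 am, 10:47 am-10:56 am, 12:09 pm-12:13 pm, 12:27 pm-12:58 pm, 1:51 pm-2:13 pm, 2:28 pm-2:36 pm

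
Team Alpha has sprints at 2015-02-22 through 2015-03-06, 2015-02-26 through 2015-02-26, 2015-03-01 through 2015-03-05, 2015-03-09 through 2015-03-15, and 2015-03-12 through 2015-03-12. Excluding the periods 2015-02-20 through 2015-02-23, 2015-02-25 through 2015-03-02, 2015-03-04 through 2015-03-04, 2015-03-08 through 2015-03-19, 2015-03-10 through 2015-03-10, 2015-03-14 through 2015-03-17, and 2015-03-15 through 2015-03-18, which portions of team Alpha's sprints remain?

First set merges to 2015-02-22 through 2015-03-06, 2015-03-09 through 2015-03-15.
Second set merges to 2015-02-20 through 2015-02-23, 2015-02-25 through 2015-03-02, 2015-03-04 through 2015-03-04, 2015-03-08 through 2015-03-19.
2015-02-22 through 2015-03-06 with B removed leaves 2015-02-24 through 2015-02-24, 2015-03-03 through 2015-03-03, 2015-03-05 through 2015-03-06.
2015-03-09 through 2015-03-15 lies entirely inside B → drops out.

2015-02-24 through 2015-02-24, 2015-03-03 through 2015-03-03, 2015-03-05 through 2015-03-06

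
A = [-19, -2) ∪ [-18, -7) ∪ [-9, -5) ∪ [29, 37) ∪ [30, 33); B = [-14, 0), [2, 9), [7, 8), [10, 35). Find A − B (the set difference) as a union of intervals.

[-19, -14) ∪ [35, 37)

Merge the first list: [-19, -2), [29, 37).
Merge the second list: [-14, 0), [2, 9), [10, 35).
[-19, -2) with B removed leaves [-19, -14).
[29, 37) with B removed leaves [35, 37).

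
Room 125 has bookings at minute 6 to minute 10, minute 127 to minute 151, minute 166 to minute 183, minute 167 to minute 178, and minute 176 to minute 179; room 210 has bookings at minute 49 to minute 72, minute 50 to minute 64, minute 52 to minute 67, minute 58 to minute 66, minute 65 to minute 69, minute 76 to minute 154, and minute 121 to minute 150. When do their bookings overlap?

First set merges to minute 6 to minute 10, minute 127 to minute 151, minute 166 to minute 183.
Second set merges to minute 49 to minute 72, minute 76 to minute 154.
minute 6 to minute 10 meets no B interval.
minute 127 to minute 151 ∩ B → minute 127 to minute 151.
minute 166 to minute 183 meets no B interval.

minute 127 to minute 151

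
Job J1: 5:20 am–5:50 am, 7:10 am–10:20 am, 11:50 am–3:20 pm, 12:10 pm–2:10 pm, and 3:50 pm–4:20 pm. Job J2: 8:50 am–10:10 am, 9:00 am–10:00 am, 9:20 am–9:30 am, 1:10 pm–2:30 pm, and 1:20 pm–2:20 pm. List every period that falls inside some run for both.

First set merges to 5:20 am–5:50 am, 7:10 am–10:20 am, 11:50 am–3:20 pm, 3:50 pm–4:20 pm.
Second set merges to 8:50 am–10:10 am, 1:10 pm–2:30 pm.
5:20 am–5:50 am falls entirely outside B.
7:10 am–10:20 am overlaps B on 8:50 am–10:10 am.
11:50 am–3:20 pm overlaps B on 1:10 pm–2:30 pm.
3:50 pm–4:20 pm falls entirely outside B.

8:50 am–10:10 am, 1:10 pm–2:30 pm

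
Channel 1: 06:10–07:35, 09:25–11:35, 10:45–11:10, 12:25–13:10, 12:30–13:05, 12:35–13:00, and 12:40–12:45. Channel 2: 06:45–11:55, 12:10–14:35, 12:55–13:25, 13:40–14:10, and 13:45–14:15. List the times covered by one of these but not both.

Merge the first list: 06:10–07:35, 09:25–11:35, 12:25–13:10.
Merge the second list: 06:45–11:55, 12:10–14:35.
A \ B = 06:10–06:45.
B \ A = 07:35–09:25, 11:35–11:55, 12:10–12:25, 13:10–14:35.
Union of the two gives the symmetric difference.

06:10–06:45, 07:35–09:25, 11:35–11:55, 12:10–12:25, 13:10–14:35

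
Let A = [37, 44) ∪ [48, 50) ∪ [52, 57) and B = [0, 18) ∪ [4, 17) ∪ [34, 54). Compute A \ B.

[54, 57)

B, merged: [0, 18), [34, 54).
[37, 44) lies entirely inside B → drops out.
[48, 50) lies entirely inside B → drops out.
[52, 57) with B removed leaves [54, 57).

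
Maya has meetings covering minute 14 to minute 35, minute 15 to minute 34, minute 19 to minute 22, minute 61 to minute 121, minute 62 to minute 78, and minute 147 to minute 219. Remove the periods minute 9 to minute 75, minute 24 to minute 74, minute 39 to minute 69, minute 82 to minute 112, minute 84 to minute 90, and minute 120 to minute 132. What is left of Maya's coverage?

minute 75 to minute 82, minute 112 to minute 120, minute 147 to minute 219

A, merged: minute 14 to minute 35, minute 61 to minute 121, minute 147 to minute 219.
B, merged: minute 9 to minute 75, minute 82 to minute 112, minute 120 to minute 132.
minute 14 to minute 35: fully covered by B → removed.
minute 61 to minute 121 minus B → minute 75 to minute 82, minute 112 to minute 120.
minute 147 to minute 219: no B overlap → unchanged.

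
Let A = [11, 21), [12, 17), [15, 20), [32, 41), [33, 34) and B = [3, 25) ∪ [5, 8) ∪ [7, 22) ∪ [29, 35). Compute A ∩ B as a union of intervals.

[11, 21) ∪ [32, 35)

First set merges to [11, 21), [32, 41).
Second set merges to [3, 25), [29, 35).
[11, 21) overlaps B on [11, 21).
[32, 41) overlaps B on [32, 35).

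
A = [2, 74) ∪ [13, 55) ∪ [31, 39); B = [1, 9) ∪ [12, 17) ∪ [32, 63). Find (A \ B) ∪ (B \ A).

Merge the first list: [2, 74).
A but not B: [9, 12), [17, 32), [63, 74).
B but not A: [1, 2).
Combining gives A △ B.

[1, 2) ∪ [9, 12) ∪ [17, 32) ∪ [63, 74)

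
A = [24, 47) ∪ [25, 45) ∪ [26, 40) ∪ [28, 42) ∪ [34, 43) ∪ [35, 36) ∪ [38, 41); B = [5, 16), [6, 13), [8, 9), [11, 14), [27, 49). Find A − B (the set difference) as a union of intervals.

A, merged: [24, 47).
B, merged: [5, 16), [27, 49).
[24, 47) minus B → [24, 27).

[24, 27)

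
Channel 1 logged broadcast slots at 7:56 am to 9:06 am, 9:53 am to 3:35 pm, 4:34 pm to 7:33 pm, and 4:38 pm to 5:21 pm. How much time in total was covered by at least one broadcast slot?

9 h 51 min

Merged: 7:56 am–9:06 am, 9:53 am–3:35 pm, 4:34 pm–7:33 pm.
Lengths: 1 h 10 min + 5 h 42 min + 2 h 59 min = 9 h 51 min.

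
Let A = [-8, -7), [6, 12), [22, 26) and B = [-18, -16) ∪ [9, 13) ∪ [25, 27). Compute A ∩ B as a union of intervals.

[-8, -7): no overlap with the second set.
[6, 12) meets the second set on [9, 12).
[22, 26) meets the second set on [25, 26).

[9, 12) ∪ [25, 26)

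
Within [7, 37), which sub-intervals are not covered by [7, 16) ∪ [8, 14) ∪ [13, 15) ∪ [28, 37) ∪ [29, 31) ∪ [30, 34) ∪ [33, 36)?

Covered (merged): [7, 16), [28, 37).
Uncovered inside [7, 37): [16, 28).

[16, 28)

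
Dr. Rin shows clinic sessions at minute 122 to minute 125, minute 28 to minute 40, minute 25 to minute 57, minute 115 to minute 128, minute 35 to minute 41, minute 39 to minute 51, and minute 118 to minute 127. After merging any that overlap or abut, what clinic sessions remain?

minute 25 to minute 57, minute 115 to minute 128

Sort by start: minute 25 to minute 57, minute 28 to minute 40, minute 35 to minute 41, minute 39 to minute 51, minute 115 to minute 128, minute 118 to minute 127, minute 122 to minute 125.
minute 28 to minute 40 overlaps/touches minute 25 to minute 57 → extend to minute 25 to minute 57.
minute 35 to minute 41 overlaps/touches minute 25 to minute 57 → extend to minute 25 to minute 57.
minute 39 to minute 51 overlaps/touches minute 25 to minute 57 → extend to minute 25 to minute 57.
minute 115 to minute 128 is disjoint → start new block.
minute 118 to minute 127 overlaps/touches minute 115 to minute 128 → extend to minute 115 to minute 128.
minute 122 to minute 125 overlaps/touches minute 115 to minute 128 → extend to minute 115 to minute 128.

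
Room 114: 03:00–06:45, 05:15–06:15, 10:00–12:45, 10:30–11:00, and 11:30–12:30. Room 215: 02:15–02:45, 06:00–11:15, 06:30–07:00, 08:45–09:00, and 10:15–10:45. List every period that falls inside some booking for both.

A, merged: 03:00–06:45, 10:00–12:45.
B, merged: 02:15–02:45, 06:00–11:15.
03:00–06:45 ∩ B → 06:00–06:45.
10:00–12:45 ∩ B → 10:00–11:15.

06:00–06:45, 10:00–11:15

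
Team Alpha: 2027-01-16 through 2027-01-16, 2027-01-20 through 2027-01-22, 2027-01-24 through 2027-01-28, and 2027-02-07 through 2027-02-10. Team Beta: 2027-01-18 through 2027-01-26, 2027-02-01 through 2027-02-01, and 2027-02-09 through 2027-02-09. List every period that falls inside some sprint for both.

2027-01-20 through 2027-01-22, 2027-01-24 through 2027-01-26, 2027-02-09 through 2027-02-09

2027-01-16 through 2027-01-16 falls entirely outside B.
2027-01-20 through 2027-01-22 overlaps B on 2027-01-20 through 2027-01-22.
2027-01-24 through 2027-01-28 overlaps B on 2027-01-24 through 2027-01-26.
2027-02-07 through 2027-02-10 overlaps B on 2027-02-09 through 2027-02-09.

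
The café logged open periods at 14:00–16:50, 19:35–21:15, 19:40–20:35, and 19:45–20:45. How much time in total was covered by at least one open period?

4 h 30 min

Merged: 14:00-16:50, 19:35-21:15.
Lengths: 2 h 50 min + 1 h 40 min = 4 h 30 min.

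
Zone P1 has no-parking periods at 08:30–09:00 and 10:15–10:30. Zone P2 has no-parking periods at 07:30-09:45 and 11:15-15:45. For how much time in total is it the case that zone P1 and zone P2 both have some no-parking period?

A ∩ B = 08:30-09:00.
Total: 30 min.

30 min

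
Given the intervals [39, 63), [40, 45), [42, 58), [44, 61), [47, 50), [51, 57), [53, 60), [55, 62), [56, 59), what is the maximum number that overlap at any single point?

7

Sweep endpoints in order; track running count of active intervals.
Peak of 7 reached at 56.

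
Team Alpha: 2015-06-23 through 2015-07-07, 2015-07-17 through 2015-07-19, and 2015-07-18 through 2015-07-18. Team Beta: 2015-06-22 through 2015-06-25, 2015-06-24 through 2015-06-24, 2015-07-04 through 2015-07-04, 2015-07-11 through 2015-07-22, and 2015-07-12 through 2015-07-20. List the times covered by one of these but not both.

2015-06-22 through 2015-06-22, 2015-06-26 through 2015-07-03, 2015-07-05 through 2015-07-07, 2015-07-11 through 2015-07-16, 2015-07-20 through 2015-07-22

Merge the first list: 2015-06-23 through 2015-07-07, 2015-07-17 through 2015-07-19.
Merge the second list: 2015-06-22 through 2015-06-25, 2015-07-04 through 2015-07-04, 2015-07-11 through 2015-07-22.
A \ B = 2015-06-26 through 2015-07-03, 2015-07-05 through 2015-07-07.
B \ A = 2015-06-22 through 2015-06-22, 2015-07-11 through 2015-07-16, 2015-07-20 through 2015-07-22.
Union of the two gives the symmetric difference.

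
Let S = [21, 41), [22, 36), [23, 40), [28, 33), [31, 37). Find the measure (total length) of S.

Merged: [21, 41).
Length: 20.

20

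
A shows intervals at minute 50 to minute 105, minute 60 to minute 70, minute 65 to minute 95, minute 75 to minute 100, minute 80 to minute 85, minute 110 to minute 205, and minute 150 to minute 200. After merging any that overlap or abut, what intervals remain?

minute 50 to minute 105, minute 110 to minute 205

minute 60 to minute 70 overlaps/touches minute 50 to minute 105 → extend to minute 50 to minute 105.
minute 65 to minute 95 overlaps/touches minute 50 to minute 105 → extend to minute 50 to minute 105.
minute 75 to minute 100 overlaps/touches minute 50 to minute 105 → extend to minute 50 to minute 105.
minute 80 to minute 85 overlaps/touches minute 50 to minute 105 → extend to minute 50 to minute 105.
minute 110 to minute 205 is disjoint → start new block.
minute 150 to minute 200 overlaps/touches minute 110 to minute 205 → extend to minute 110 to minute 205.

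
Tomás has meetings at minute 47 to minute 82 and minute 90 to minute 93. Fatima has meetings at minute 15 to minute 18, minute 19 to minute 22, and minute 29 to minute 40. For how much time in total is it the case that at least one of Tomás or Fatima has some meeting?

55 minutes

A ∪ B = minute 15 to minute 18, minute 19 to minute 22, minute 29 to minute 40, minute 47 to minute 82, minute 90 to minute 93.
Total: 3 minutes + 3 minutes + 11 minutes + 35 minutes + 3 minutes = 55 minutes.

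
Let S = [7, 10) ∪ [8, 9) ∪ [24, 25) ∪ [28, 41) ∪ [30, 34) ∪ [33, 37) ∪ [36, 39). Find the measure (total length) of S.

17

Merged: [7, 10), [24, 25), [28, 41).
Lengths: 3 + 1 + 13 = 17.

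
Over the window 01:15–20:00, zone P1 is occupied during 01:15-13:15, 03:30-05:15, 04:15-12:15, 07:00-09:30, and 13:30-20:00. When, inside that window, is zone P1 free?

After merging, the occupied span is 01:15–13:15, 13:30–20:00.
Gaps within 01:15–20:00: 13:15–13:30.

13:15–13:30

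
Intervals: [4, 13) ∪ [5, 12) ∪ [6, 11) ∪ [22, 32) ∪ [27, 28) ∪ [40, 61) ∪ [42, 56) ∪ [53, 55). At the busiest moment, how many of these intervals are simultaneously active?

3

At 6, 3 of the intervals are simultaneously active.
No point has more.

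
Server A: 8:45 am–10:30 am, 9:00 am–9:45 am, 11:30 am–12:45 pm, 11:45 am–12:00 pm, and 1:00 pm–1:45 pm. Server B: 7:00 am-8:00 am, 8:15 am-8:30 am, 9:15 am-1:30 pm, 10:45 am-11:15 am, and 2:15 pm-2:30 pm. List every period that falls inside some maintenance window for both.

Merge the first list: 8:45 am–10:30 am, 11:30 am–12:45 pm, 1:00 pm–1:45 pm.
Merge the second list: 7:00 am–8:00 am, 8:15 am–8:30 am, 9:15 am–1:30 pm, 2:15 pm–2:30 pm.
8:45 am–10:30 am meets the second set on 9:15 am–10:30 am.
11:30 am–12:45 pm meets the second set on 11:30 am–12:45 pm.
1:00 pm–1:45 pm meets the second set on 1:00 pm–1:30 pm.

9:15 am–10:30 am, 11:30 am–12:45 pm, 1:00 pm–1:30 pm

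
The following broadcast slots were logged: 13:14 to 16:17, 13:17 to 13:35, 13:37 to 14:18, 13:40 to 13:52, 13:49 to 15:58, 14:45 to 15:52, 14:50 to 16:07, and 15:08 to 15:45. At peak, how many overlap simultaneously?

Walk the sorted start/end points keeping a running depth.
The depth first hits 5 at 15:08.

5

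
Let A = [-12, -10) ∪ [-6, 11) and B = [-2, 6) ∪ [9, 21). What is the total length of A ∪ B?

A ∪ B = [-12, -10), [-6, 21).
Total: 2 + 27 = 29.

29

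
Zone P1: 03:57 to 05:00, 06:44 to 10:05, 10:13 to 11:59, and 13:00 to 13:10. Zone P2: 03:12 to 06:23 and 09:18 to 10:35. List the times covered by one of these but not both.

03:12-03:57, 05:00-06:23, 06:44-09:18, 10:05-10:13, 10:35-11:59, 13:00-13:10

Only in the first: 06:44-09:18, 10:35-11:59, 13:00-13:10.
Only in the second: 03:12-03:57, 05:00-06:23, 10:05-10:13.
Together these are the periods covered by exactly one.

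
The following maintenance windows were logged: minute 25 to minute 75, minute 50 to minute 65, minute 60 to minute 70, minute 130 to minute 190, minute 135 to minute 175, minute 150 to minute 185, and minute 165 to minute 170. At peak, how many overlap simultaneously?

Sweep endpoints in order; track running count of active intervals.
Peak of 4 reached at minute 165.

4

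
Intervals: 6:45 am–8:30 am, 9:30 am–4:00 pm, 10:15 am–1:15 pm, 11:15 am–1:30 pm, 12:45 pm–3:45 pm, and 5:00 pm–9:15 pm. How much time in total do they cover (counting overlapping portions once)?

12 h 30 min

Merged: 6:45 am-8:30 am, 9:30 am-4:00 pm, 5:00 pm-9:15 pm.
Lengths: 1 h 45 min + 6 h 30 min + 4 h 15 min = 12 h 30 min.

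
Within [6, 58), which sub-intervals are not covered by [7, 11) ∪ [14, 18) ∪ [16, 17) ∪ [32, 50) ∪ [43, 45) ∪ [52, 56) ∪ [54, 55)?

After merging, the occupied span is [7, 11), [14, 18), [32, 50), [52, 56).
Gaps within [6, 58): [6, 7), [11, 14), [18, 32), [50, 52), [56, 58).

[6, 7) ∪ [11, 14) ∪ [18, 32) ∪ [50, 52) ∪ [56, 58)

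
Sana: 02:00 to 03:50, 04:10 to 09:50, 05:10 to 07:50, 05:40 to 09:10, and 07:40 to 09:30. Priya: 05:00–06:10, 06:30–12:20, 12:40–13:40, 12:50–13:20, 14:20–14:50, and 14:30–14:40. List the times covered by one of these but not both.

02:00–03:50, 04:10–05:00, 06:10–06:30, 09:50–12:20, 12:40–13:40, 14:20–14:50

Merge the first list: 02:00–03:50, 04:10–09:50.
Merge the second list: 05:00–06:10, 06:30–12:20, 12:40–13:40, 14:20–14:50.
A but not B: 02:00–03:50, 04:10–05:00, 06:10–06:30.
B but not A: 09:50–12:20, 12:40–13:40, 14:20–14:50.
Combining gives A △ B.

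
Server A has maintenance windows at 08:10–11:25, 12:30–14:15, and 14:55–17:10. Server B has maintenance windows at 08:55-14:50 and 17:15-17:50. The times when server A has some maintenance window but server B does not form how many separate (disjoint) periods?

A \ B = 08:10–08:55, 14:55–17:10.
That is 2 disjoint pieces.

2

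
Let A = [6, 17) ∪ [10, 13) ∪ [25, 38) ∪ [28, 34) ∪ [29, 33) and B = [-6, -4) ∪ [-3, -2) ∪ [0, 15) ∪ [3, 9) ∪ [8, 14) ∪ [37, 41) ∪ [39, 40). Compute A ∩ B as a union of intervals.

Merge the first list: [6, 17), [25, 38).
Merge the second list: [-6, -4), [-3, -2), [0, 15), [37, 41).
[6, 17) overlaps B on [6, 15).
[25, 38) overlaps B on [37, 38).

[6, 15) ∪ [37, 38)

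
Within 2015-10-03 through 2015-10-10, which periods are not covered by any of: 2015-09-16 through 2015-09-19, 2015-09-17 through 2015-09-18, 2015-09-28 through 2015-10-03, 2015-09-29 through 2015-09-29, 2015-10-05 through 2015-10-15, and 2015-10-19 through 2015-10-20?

2015-10-04 through 2015-10-04

After merging, the occupied span is 2015-09-16 through 2015-09-19, 2015-09-28 through 2015-10-03, 2015-10-05 through 2015-10-15, 2015-10-19 through 2015-10-20.
Uncovered inside 2015-10-03 through 2015-10-10: 2015-10-04 through 2015-10-04.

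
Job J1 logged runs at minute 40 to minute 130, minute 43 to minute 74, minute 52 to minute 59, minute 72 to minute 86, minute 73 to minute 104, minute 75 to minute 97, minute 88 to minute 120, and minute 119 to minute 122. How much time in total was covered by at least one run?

Merged: minute 40 to minute 130.
Length: 90 minutes.

90 minutes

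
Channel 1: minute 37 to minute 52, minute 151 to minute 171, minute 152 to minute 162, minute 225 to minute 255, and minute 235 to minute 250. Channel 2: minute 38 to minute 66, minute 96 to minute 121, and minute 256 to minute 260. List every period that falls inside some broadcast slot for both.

minute 38 to minute 52

A, merged: minute 37 to minute 52, minute 151 to minute 171, minute 225 to minute 255.
minute 37 to minute 52 overlaps B on minute 38 to minute 52.
minute 151 to minute 171 falls entirely outside B.
minute 225 to minute 255 falls entirely outside B.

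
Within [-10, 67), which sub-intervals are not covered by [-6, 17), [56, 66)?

[-10, -6) ∪ [17, 56) ∪ [66, 67)

Covered (merged): [-6, 17), [56, 66).
Complement within [-10, 67): [-10, -6), [17, 56), [66, 67).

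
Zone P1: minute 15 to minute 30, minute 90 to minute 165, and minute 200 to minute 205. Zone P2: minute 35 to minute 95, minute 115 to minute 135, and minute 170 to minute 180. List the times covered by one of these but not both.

minute 15 to minute 30, minute 35 to minute 90, minute 95 to minute 115, minute 135 to minute 165, minute 170 to minute 180, minute 200 to minute 205

A but not B: minute 15 to minute 30, minute 95 to minute 115, minute 135 to minute 165, minute 200 to minute 205.
B but not A: minute 35 to minute 90, minute 170 to minute 180.
Combining gives A △ B.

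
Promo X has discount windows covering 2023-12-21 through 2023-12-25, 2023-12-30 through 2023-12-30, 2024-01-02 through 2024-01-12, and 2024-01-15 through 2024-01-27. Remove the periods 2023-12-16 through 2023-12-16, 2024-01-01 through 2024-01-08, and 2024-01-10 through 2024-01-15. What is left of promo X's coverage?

2023-12-21 through 2023-12-25, 2023-12-30 through 2023-12-30, 2024-01-09 through 2024-01-09, 2024-01-16 through 2024-01-27

2023-12-21 through 2023-12-25: nothing removed.
2023-12-30 through 2023-12-30: nothing removed.
2024-01-02 through 2024-01-12 \ B = 2024-01-09 through 2024-01-09.
2024-01-15 through 2024-01-27 \ B = 2024-01-16 through 2024-01-27.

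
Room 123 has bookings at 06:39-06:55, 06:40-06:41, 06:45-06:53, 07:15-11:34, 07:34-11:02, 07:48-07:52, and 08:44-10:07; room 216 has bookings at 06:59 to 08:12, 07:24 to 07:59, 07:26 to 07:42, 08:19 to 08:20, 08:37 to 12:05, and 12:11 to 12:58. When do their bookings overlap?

Merge the first list: 06:39-06:55, 07:15-11:34.
Merge the second list: 06:59-08:12, 08:19-08:20, 08:37-12:05, 12:11-12:58.
06:39-06:55 falls entirely outside B.
07:15-11:34 overlaps B on 07:15-08:12, 08:19-08:20, 08:37-11:34.

07:15-08:12, 08:19-08:20, 08:37-11:34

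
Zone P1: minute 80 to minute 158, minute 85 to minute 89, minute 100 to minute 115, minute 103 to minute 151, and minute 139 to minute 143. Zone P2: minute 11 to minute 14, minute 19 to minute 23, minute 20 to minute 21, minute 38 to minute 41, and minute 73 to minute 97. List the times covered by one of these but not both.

First set merges to minute 80 to minute 158.
Second set merges to minute 11 to minute 14, minute 19 to minute 23, minute 38 to minute 41, minute 73 to minute 97.
Only in the first: minute 97 to minute 158.
Only in the second: minute 11 to minute 14, minute 19 to minute 23, minute 38 to minute 41, minute 73 to minute 80.
Together these are the periods covered by exactly one.

minute 11 to minute 14, minute 19 to minute 23, minute 38 to minute 41, minute 73 to minute 80, minute 97 to minute 158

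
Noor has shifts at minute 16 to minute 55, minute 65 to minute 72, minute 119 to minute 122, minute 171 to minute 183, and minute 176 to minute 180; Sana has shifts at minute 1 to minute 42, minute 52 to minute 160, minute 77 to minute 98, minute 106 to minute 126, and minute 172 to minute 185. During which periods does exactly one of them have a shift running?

A, merged: minute 16 to minute 55, minute 65 to minute 72, minute 119 to minute 122, minute 171 to minute 183.
B, merged: minute 1 to minute 42, minute 52 to minute 160, minute 172 to minute 185.
A but not B: minute 42 to minute 52, minute 171 to minute 172.
B but not A: minute 1 to minute 16, minute 55 to minute 65, minute 72 to minute 119, minute 122 to minute 160, minute 183 to minute 185.
Combining gives A △ B.

minute 1 to minute 16, minute 42 to minute 52, minute 55 to minute 65, minute 72 to minute 119, minute 122 to minute 160, minute 171 to minute 172, minute 183 to minute 185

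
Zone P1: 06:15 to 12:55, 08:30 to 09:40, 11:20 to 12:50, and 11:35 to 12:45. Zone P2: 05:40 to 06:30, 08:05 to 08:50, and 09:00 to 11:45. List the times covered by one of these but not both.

05:40–06:15, 06:30–08:05, 08:50–09:00, 11:45–12:55

First set merges to 06:15–12:55.
Only in the first: 06:30–08:05, 08:50–09:00, 11:45–12:55.
Only in the second: 05:40–06:15.
Together these are the periods covered by exactly one.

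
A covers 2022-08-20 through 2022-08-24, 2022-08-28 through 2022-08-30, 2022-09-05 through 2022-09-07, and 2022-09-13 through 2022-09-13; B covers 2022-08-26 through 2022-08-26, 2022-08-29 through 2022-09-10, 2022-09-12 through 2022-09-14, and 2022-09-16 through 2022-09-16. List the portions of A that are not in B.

2022-08-20 through 2022-08-24, 2022-08-28 through 2022-08-28

2022-08-20 through 2022-08-24: no B overlap → unchanged.
2022-08-28 through 2022-08-30 minus B → 2022-08-28 through 2022-08-28.
2022-09-05 through 2022-09-07: fully covered by B → removed.
2022-09-13 through 2022-09-13: fully covered by B → removed.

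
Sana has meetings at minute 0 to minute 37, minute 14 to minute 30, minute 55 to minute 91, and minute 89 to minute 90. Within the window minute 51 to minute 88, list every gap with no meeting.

Covered (merged): minute 0 to minute 37, minute 55 to minute 91.
Uncovered inside minute 51 to minute 88: minute 51 to minute 55.

minute 51 to minute 55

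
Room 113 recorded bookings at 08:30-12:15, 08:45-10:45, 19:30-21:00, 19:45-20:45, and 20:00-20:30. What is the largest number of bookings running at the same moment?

At 20:00, 3 of the intervals are simultaneously active.
No point has more.

3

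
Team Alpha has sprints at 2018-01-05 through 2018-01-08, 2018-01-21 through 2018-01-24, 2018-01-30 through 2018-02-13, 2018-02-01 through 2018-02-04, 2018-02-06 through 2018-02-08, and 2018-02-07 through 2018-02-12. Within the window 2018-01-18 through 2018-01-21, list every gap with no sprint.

Covered (merged): 2018-01-05 through 2018-01-08, 2018-01-21 through 2018-01-24, 2018-01-30 through 2018-02-13.
Uncovered inside 2018-01-18 through 2018-01-21: 2018-01-18 through 2018-01-20.

2018-01-18 through 2018-01-20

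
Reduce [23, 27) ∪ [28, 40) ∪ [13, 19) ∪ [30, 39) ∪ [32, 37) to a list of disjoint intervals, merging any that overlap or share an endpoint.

Sort by start: [13, 19), [23, 27), [28, 40), [30, 39), [32, 37).
[23, 27) is disjoint → start new block.
[28, 40) is disjoint → start new block.
[30, 39) overlaps/touches [28, 40) → extend to [28, 40).
[32, 37) overlaps/touches [28, 40) → extend to [28, 40).

[13, 19) ∪ [23, 27) ∪ [28, 40)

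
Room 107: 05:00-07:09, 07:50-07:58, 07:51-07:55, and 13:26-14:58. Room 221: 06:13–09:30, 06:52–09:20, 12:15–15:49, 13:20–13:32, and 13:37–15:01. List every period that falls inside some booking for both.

06:13-07:09, 07:50-07:58, 13:26-14:58

A, merged: 05:00-07:09, 07:50-07:58, 13:26-14:58.
B, merged: 06:13-09:30, 12:15-15:49.
05:00-07:09 overlaps B on 06:13-07:09.
07:50-07:58 overlaps B on 07:50-07:58.
13:26-14:58 overlaps B on 13:26-14:58.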